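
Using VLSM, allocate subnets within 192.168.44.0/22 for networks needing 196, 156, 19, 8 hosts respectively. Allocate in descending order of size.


196 hosts -> /24 (254 usable): 192.168.44.0/24
156 hosts -> /24 (254 usable): 192.168.45.0/24
19 hosts -> /27 (30 usable): 192.168.46.0/27
8 hosts -> /28 (14 usable): 192.168.46.32/28
Allocation: 192.168.44.0/24 (196 hosts, 254 usable); 192.168.45.0/24 (156 hosts, 254 usable); 192.168.46.0/27 (19 hosts, 30 usable); 192.168.46.32/28 (8 hosts, 14 usable)


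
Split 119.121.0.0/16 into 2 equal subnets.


New prefix = 16 + 1 = 17
Each subnet has 32768 addresses
  119.121.0.0/17
  119.121.128.0/17
Subnets: 119.121.0.0/17, 119.121.128.0/17


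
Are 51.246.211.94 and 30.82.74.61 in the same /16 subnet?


Mask: 255.255.0.0
51.246.211.94 AND mask = 51.246.0.0
30.82.74.61 AND mask = 30.82.0.0
No, different subnets (51.246.0.0 vs 30.82.0.0)


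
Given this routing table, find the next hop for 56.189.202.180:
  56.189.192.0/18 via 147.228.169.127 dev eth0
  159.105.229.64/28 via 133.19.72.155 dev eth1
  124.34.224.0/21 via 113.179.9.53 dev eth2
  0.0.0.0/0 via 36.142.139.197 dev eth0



Longest prefix match for 56.189.202.180:
  /18 56.189.192.0: MATCH
  /28 159.105.229.64: no
  /21 124.34.224.0: no
  /0 0.0.0.0: MATCH
Selected: next-hop 147.228.169.127 via eth0 (matched /18)


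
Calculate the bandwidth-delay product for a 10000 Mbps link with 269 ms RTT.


BDP = bandwidth * RTT
= 10000 Mbps * 269 ms
= 10000 * 1e6 * 269 / 1000 bits
= 2690000000 bits
= 336250000 bytes
= 328369.1406 KB
BDP = 2690000000 bits (336250000 bytes)


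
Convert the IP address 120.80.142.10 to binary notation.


120 = 01111000
80 = 01010000
142 = 10001110
10 = 00001010
Binary: 01111000.01010000.10001110.00001010


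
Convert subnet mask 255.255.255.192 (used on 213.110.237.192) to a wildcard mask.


Subnet mask: 255.255.255.192
Wildcard = 255.255.255.255 - subnet mask
255 - 255 = 0
255 - 255 = 0
255 - 255 = 0
255 - 192 = 63
Wildcard: 0.0.0.63


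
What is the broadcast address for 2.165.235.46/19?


Network: 2.165.224.0/19
Host bits = 13
Set all host bits to 1:
Broadcast: 2.165.255.255


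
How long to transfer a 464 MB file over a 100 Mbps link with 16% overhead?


Effective throughput = 100 * (1 - 16/100) = 84 Mbps
File size in Mb = 464 * 8 = 3712 Mb
Time = 3712 / 84
Time = 44.1905 seconds


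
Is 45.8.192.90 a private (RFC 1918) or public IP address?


RFC 1918 private ranges:
  10.0.0.0/8 (10.0.0.0 - 10.255.255.255)
  172.16.0.0/12 (172.16.0.0 - 172.31.255.255)
  192.168.0.0/16 (192.168.0.0 - 192.168.255.255)
Public (not in any RFC 1918 range)


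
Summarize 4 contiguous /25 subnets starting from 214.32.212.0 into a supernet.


Original prefix: /25
Number of subnets: 4 = 2^2
New prefix = 25 - 2 = 23
Supernet: 214.32.212.0/23


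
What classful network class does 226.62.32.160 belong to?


First octet: 226
Binary: 11100010
1110xxxx -> Class D (224-239)
Class D (multicast), default mask N/A


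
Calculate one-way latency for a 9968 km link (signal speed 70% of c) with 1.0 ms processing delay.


Speed = 0.7 * 3e5 km/s = 210000 km/s
Propagation delay = 9968 / 210000 = 0.0475 s = 47.4667 ms
Processing delay = 1.0 ms
Total one-way latency = 48.4667 ms


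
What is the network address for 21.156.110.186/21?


IP:   00010101.10011100.01101110.10111010
Mask: 11111111.11111111.11111000.00000000
AND operation:
Net:  00010101.10011100.01101000.00000000
Network: 21.156.104.0/21


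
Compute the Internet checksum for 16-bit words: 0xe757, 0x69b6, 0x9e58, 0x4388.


Sum all words (with carry folding):
+ 0xe757 = 0xe757
+ 0x69b6 = 0x510e
+ 0x9e58 = 0xef66
+ 0x4388 = 0x32ef
One's complement: ~0x32ef
Checksum = 0xcd10


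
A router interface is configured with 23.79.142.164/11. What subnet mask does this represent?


/11 means 11 network bits, 21 host bits
Binary: 11111111111000000000000000000000
Mask: 255.224.0.0


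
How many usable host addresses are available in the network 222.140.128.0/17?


Host bits = 32 - 17 = 15
Total addresses = 2^15 = 32768
Usable = total - 2 (network and broadcast)
Usable hosts: 32766


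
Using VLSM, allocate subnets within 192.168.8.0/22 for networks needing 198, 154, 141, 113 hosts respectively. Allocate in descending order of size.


198 hosts -> /24 (254 usable): 192.168.8.0/24
154 hosts -> /24 (254 usable): 192.168.9.0/24
141 hosts -> /24 (254 usable): 192.168.10.0/24
113 hosts -> /25 (126 usable): 192.168.11.0/25
Allocation: 192.168.8.0/24 (198 hosts, 254 usable); 192.168.9.0/24 (154 hosts, 254 usable); 192.168.10.0/24 (141 hosts, 254 usable); 192.168.11.0/25 (113 hosts, 126 usable)


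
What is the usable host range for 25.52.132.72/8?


Network: 25.0.0.0
Broadcast: 25.255.255.255
First usable = network + 1
Last usable = broadcast - 1
Range: 25.0.0.1 to 25.255.255.254


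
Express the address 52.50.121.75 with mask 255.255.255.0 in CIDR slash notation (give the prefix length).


Binary: 11111111.11111111.11111111.00000000
Count leading 1s
Prefix: /24


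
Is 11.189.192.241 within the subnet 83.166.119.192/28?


Subnet network: 83.166.119.192
Test IP AND mask: 11.189.192.240
No, 11.189.192.241 is not in 83.166.119.192/28


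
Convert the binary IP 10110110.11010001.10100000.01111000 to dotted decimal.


10110110 = 182
11010001 = 209
10100000 = 160
01111000 = 120
IP: 182.209.160.120


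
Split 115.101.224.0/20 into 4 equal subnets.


New prefix = 20 + 2 = 22
Each subnet has 1024 addresses
  115.101.224.0/22
  115.101.228.0/22
  115.101.232.0/22
  115.101.236.0/22
Subnets: 115.101.224.0/22, 115.101.228.0/22, 115.101.232.0/22, 115.101.236.0/22


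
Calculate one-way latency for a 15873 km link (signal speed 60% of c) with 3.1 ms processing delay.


Speed = 0.6 * 3e5 km/s = 180000 km/s
Propagation delay = 15873 / 180000 = 0.0882 s = 88.1833 ms
Processing delay = 3.1 ms
Total one-way latency = 91.2833 ms


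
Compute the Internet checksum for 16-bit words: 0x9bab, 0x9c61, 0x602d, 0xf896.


Sum all words (with carry folding):
+ 0x9bab = 0x9bab
+ 0x9c61 = 0x380d
+ 0x602d = 0x983a
+ 0xf896 = 0x90d1
One's complement: ~0x90d1
Checksum = 0x6f2e


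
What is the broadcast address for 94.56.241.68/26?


Network: 94.56.241.64/26
Host bits = 6
Set all host bits to 1:
Broadcast: 94.56.241.127


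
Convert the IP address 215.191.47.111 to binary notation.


215 = 11010111
191 = 10111111
47 = 00101111
111 = 01101111
Binary: 11010111.10111111.00101111.01101111


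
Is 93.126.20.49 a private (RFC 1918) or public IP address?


RFC 1918 private ranges:
  10.0.0.0/8 (10.0.0.0 - 10.255.255.255)
  172.16.0.0/12 (172.16.0.0 - 172.31.255.255)
  192.168.0.0/16 (192.168.0.0 - 192.168.255.255)
Public (not in any RFC 1918 range)


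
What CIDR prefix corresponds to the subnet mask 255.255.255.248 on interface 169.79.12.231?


Binary: 11111111.11111111.11111111.11111000
Count leading 1s
Prefix: /29


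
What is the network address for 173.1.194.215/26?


IP:   10101101.00000001.11000010.11010111
Mask: 11111111.11111111.11111111.11000000
AND operation:
Net:  10101101.00000001.11000010.11000000
Network: 173.1.194.192/26


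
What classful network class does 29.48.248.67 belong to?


First octet: 29
Binary: 00011101
0xxxxxxx -> Class A (1-126)
Class A, default mask 255.0.0.0 (/8)


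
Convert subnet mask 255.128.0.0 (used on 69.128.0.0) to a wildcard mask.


Subnet mask: 255.128.0.0
Wildcard = 255.255.255.255 - subnet mask
255 - 255 = 0
255 - 128 = 127
255 - 0 = 255
255 - 0 = 255
Wildcard: 0.127.255.255


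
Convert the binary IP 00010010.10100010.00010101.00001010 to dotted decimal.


00010010 = 18
10100010 = 162
00010101 = 21
00001010 = 10
IP: 18.162.21.10


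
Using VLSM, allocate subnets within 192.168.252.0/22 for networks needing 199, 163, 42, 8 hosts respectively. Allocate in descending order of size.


199 hosts -> /24 (254 usable): 192.168.252.0/24
163 hosts -> /24 (254 usable): 192.168.253.0/24
42 hosts -> /26 (62 usable): 192.168.254.0/26
8 hosts -> /28 (14 usable): 192.168.254.64/28
Allocation: 192.168.252.0/24 (199 hosts, 254 usable); 192.168.253.0/24 (163 hosts, 254 usable); 192.168.254.0/26 (42 hosts, 62 usable); 192.168.254.64/28 (8 hosts, 14 usable)


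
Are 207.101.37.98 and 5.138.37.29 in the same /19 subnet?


Mask: 255.255.224.0
207.101.37.98 AND mask = 207.101.32.0
5.138.37.29 AND mask = 5.138.32.0
No, different subnets (207.101.32.0 vs 5.138.32.0)


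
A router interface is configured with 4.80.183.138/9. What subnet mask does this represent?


/9 means 9 network bits, 23 host bits
Binary: 11111111100000000000000000000000
Mask: 255.128.0.0


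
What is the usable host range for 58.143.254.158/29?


Network: 58.143.254.152
Broadcast: 58.143.254.159
First usable = network + 1
Last usable = broadcast - 1
Range: 58.143.254.153 to 58.143.254.158


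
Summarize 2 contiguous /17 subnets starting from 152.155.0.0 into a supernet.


Original prefix: /17
Number of subnets: 2 = 2^1
New prefix = 17 - 1 = 16
Supernet: 152.155.0.0/16


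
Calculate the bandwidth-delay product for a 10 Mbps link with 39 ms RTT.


BDP = bandwidth * RTT
= 10 Mbps * 39 ms
= 10 * 1e6 * 39 / 1000 bits
= 390000 bits
= 48750 bytes
= 47.6074 KB
BDP = 390000 bits (48750 bytes)


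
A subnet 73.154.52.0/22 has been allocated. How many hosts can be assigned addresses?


Host bits = 32 - 22 = 10
Total addresses = 2^10 = 1024
Usable = total - 2 (network and broadcast)
Usable hosts: 1022


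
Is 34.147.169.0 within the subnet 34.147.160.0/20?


Subnet network: 34.147.160.0
Test IP AND mask: 34.147.160.0
Yes, 34.147.169.0 is in 34.147.160.0/20


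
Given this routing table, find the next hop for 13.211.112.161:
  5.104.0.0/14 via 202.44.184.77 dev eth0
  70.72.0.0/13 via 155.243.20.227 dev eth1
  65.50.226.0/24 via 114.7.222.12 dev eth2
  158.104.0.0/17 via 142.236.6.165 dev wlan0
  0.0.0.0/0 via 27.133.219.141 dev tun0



Longest prefix match for 13.211.112.161:
  /14 5.104.0.0: no
  /13 70.72.0.0: no
  /24 65.50.226.0: no
  /17 158.104.0.0: no
  /0 0.0.0.0: MATCH
Selected: next-hop 27.133.219.141 via tun0 (matched /0)


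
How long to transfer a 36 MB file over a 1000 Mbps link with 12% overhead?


Effective throughput = 1000 * (1 - 12/100) = 880 Mbps
File size in Mb = 36 * 8 = 288 Mb
Time = 288 / 880
Time = 0.3273 seconds


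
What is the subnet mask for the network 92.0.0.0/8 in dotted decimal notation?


/8 means 8 network bits, 24 host bits
Binary: 11111111000000000000000000000000
Mask: 255.0.0.0


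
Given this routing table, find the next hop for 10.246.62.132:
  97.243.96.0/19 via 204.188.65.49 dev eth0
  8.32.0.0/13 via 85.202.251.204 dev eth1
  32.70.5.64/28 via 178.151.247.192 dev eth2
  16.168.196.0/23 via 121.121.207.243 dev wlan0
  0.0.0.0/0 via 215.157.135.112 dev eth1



Longest prefix match for 10.246.62.132:
  /19 97.243.96.0: no
  /13 8.32.0.0: no
  /28 32.70.5.64: no
  /23 16.168.196.0: no
  /0 0.0.0.0: MATCH
Selected: next-hop 215.157.135.112 via eth1 (matched /0)


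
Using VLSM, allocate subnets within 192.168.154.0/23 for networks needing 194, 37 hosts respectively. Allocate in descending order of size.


194 hosts -> /24 (254 usable): 192.168.154.0/24
37 hosts -> /26 (62 usable): 192.168.155.0/26
Allocation: 192.168.154.0/24 (194 hosts, 254 usable); 192.168.155.0/26 (37 hosts, 62 usable)


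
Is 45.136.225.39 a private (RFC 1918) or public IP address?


RFC 1918 private ranges:
  10.0.0.0/8 (10.0.0.0 - 10.255.255.255)
  172.16.0.0/12 (172.16.0.0 - 172.31.255.255)
  192.168.0.0/16 (192.168.0.0 - 192.168.255.255)
Public (not in any RFC 1918 range)


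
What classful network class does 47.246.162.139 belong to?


First octet: 47
Binary: 00101111
0xxxxxxx -> Class A (1-126)
Class A, default mask 255.0.0.0 (/8)


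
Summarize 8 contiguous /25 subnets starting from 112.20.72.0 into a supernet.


Original prefix: /25
Number of subnets: 8 = 2^3
New prefix = 25 - 3 = 22
Supernet: 112.20.72.0/22


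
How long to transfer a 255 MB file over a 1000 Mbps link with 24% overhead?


Effective throughput = 1000 * (1 - 24/100) = 760 Mbps
File size in Mb = 255 * 8 = 2040 Mb
Time = 2040 / 760
Time = 2.6842 seconds


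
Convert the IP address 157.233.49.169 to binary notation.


157 = 10011101
233 = 11101001
49 = 00110001
169 = 10101001
Binary: 10011101.11101001.00110001.10101001


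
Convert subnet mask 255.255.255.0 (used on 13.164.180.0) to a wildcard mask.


Subnet mask: 255.255.255.0
Wildcard = 255.255.255.255 - subnet mask
255 - 255 = 0
255 - 255 = 0
255 - 255 = 0
255 - 0 = 255
Wildcard: 0.0.0.255


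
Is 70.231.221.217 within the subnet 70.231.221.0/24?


Subnet network: 70.231.221.0
Test IP AND mask: 70.231.221.0
Yes, 70.231.221.217 is in 70.231.221.0/24


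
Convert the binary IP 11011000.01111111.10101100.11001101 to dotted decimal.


11011000 = 216
01111111 = 127
10101100 = 172
11001101 = 205
IP: 216.127.172.205


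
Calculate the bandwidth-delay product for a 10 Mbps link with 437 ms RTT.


BDP = bandwidth * RTT
= 10 Mbps * 437 ms
= 10 * 1e6 * 437 / 1000 bits
= 4370000 bits
= 546250 bytes
= 533.4473 KB
BDP = 4370000 bits (546250 bytes)


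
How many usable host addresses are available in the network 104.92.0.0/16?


Host bits = 32 - 16 = 16
Total addresses = 2^16 = 65536
Usable = total - 2 (network and broadcast)
Usable hosts: 65534


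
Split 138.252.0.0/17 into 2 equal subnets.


New prefix = 17 + 1 = 18
Each subnet has 16384 addresses
  138.252.0.0/18
  138.252.64.0/18
Subnets: 138.252.0.0/18, 138.252.64.0/18


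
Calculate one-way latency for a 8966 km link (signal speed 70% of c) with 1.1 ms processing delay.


Speed = 0.7 * 3e5 km/s = 210000 km/s
Propagation delay = 8966 / 210000 = 0.0427 s = 42.6952 ms
Processing delay = 1.1 ms
Total one-way latency = 43.7952 ms


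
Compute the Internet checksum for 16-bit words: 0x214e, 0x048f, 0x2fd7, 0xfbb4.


Sum all words (with carry folding):
+ 0x214e = 0x214e
+ 0x048f = 0x25dd
+ 0x2fd7 = 0x55b4
+ 0xfbb4 = 0x5169
One's complement: ~0x5169
Checksum = 0xae96


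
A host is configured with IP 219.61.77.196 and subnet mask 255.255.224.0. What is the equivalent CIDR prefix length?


Binary: 11111111.11111111.11100000.00000000
Count leading 1s
Prefix: /19


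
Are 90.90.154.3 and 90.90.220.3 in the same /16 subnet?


Mask: 255.255.0.0
90.90.154.3 AND mask = 90.90.0.0
90.90.220.3 AND mask = 90.90.0.0
Yes, same subnet (90.90.0.0)


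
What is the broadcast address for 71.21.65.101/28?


Network: 71.21.65.96/28
Host bits = 4
Set all host bits to 1:
Broadcast: 71.21.65.111


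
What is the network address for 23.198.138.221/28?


IP:   00010111.11000110.10001010.11011101
Mask: 11111111.11111111.11111111.11110000
AND operation:
Net:  00010111.11000110.10001010.11010000
Network: 23.198.138.208/28


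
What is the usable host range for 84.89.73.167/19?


Network: 84.89.64.0
Broadcast: 84.89.95.255
First usable = network + 1
Last usable = broadcast - 1
Range: 84.89.64.1 to 84.89.95.254


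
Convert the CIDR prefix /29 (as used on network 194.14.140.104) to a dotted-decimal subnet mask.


/29 means 29 network bits, 3 host bits
Binary: 11111111111111111111111111111000
Mask: 255.255.255.248


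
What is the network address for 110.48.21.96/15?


IP:   01101110.00110000.00010101.01100000
Mask: 11111111.11111110.00000000.00000000
AND operation:
Net:  01101110.00110000.00000000.00000000
Network: 110.48.0.0/15


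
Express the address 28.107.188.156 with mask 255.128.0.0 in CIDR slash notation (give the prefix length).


Binary: 11111111.10000000.00000000.00000000
Count leading 1s
Prefix: /9


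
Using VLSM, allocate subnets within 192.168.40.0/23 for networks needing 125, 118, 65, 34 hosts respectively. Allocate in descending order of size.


125 hosts -> /25 (126 usable): 192.168.40.0/25
118 hosts -> /25 (126 usable): 192.168.40.128/25
65 hosts -> /25 (126 usable): 192.168.41.0/25
34 hosts -> /26 (62 usable): 192.168.41.128/26
Allocation: 192.168.40.0/25 (125 hosts, 126 usable); 192.168.40.128/25 (118 hosts, 126 usable); 192.168.41.0/25 (65 hosts, 126 usable); 192.168.41.128/26 (34 hosts, 62 usable)


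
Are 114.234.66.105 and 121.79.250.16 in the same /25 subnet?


Mask: 255.255.255.128
114.234.66.105 AND mask = 114.234.66.0
121.79.250.16 AND mask = 121.79.250.0
No, different subnets (114.234.66.0 vs 121.79.250.0)


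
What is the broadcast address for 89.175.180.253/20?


Network: 89.175.176.0/20
Host bits = 12
Set all host bits to 1:
Broadcast: 89.175.191.255


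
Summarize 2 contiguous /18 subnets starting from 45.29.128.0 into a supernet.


Original prefix: /18
Number of subnets: 2 = 2^1
New prefix = 18 - 1 = 17
Supernet: 45.29.128.0/17


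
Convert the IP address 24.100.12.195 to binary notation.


24 = 00011000
100 = 01100100
12 = 00001100
195 = 11000011
Binary: 00011000.01100100.00001100.11000011


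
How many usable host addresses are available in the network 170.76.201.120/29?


Host bits = 32 - 29 = 3
Total addresses = 2^3 = 8
Usable = total - 2 (network and broadcast)
Usable hosts: 6


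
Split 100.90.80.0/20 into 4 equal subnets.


New prefix = 20 + 2 = 22
Each subnet has 1024 addresses
  100.90.80.0/22
  100.90.84.0/22
  100.90.88.0/22
  100.90.92.0/22
Subnets: 100.90.80.0/22, 100.90.84.0/22, 100.90.88.0/22, 100.90.92.0/22


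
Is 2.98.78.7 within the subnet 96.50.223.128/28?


Subnet network: 96.50.223.128
Test IP AND mask: 2.98.78.0
No, 2.98.78.7 is not in 96.50.223.128/28


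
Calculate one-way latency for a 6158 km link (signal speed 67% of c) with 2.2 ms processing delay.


Speed = 0.67 * 3e5 km/s = 201000 km/s
Propagation delay = 6158 / 201000 = 0.0306 s = 30.6368 ms
Processing delay = 2.2 ms
Total one-way latency = 32.8368 ms


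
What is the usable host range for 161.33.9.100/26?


Network: 161.33.9.64
Broadcast: 161.33.9.127
First usable = network + 1
Last usable = broadcast - 1
Range: 161.33.9.65 to 161.33.9.126


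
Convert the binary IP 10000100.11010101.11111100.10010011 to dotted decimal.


10000100 = 132
11010101 = 213
11111100 = 252
10010011 = 147
IP: 132.213.252.147


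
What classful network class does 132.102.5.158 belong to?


First octet: 132
Binary: 10000100
10xxxxxx -> Class B (128-191)
Class B, default mask 255.255.0.0 (/16)


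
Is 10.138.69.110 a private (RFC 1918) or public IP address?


RFC 1918 private ranges:
  10.0.0.0/8 (10.0.0.0 - 10.255.255.255)
  172.16.0.0/12 (172.16.0.0 - 172.31.255.255)
  192.168.0.0/16 (192.168.0.0 - 192.168.255.255)
Private (in 10.0.0.0/8)


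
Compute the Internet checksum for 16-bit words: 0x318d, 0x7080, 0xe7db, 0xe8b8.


Sum all words (with carry folding):
+ 0x318d = 0x318d
+ 0x7080 = 0xa20d
+ 0xe7db = 0x89e9
+ 0xe8b8 = 0x72a2
One's complement: ~0x72a2
Checksum = 0x8d5d


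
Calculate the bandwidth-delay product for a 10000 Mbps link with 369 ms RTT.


BDP = bandwidth * RTT
= 10000 Mbps * 369 ms
= 10000 * 1e6 * 369 / 1000 bits
= 3690000000 bits
= 461250000 bytes
= 450439.4531 KB
BDP = 3690000000 bits (461250000 bytes)


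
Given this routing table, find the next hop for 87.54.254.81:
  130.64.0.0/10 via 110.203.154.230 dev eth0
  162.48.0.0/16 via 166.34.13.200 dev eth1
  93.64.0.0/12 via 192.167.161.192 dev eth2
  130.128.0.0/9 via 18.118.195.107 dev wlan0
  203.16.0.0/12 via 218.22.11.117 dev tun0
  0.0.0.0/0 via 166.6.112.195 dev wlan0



Longest prefix match for 87.54.254.81:
  /10 130.64.0.0: no
  /16 162.48.0.0: no
  /12 93.64.0.0: no
  /9 130.128.0.0: no
  /12 203.16.0.0: no
  /0 0.0.0.0: MATCH
Selected: next-hop 166.6.112.195 via wlan0 (matched /0)


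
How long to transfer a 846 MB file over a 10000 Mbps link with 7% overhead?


Effective throughput = 10000 * (1 - 7/100) = 9300 Mbps
File size in Mb = 846 * 8 = 6768 Mb
Time = 6768 / 9300
Time = 0.7277 seconds


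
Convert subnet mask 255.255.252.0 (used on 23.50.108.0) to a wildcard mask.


Subnet mask: 255.255.252.0
Wildcard = 255.255.255.255 - subnet mask
255 - 255 = 0
255 - 255 = 0
255 - 252 = 3
255 - 0 = 255
Wildcard: 0.0.3.255


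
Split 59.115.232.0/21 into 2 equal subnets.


New prefix = 21 + 1 = 22
Each subnet has 1024 addresses
  59.115.232.0/22
  59.115.236.0/22
Subnets: 59.115.232.0/22, 59.115.236.0/22


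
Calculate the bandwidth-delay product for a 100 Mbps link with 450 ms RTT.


BDP = bandwidth * RTT
= 100 Mbps * 450 ms
= 100 * 1e6 * 450 / 1000 bits
= 45000000 bits
= 5625000 bytes
= 5493.1641 KB
BDP = 45000000 bits (5625000 bytes)


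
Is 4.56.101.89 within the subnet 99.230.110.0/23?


Subnet network: 99.230.110.0
Test IP AND mask: 4.56.100.0
No, 4.56.101.89 is not in 99.230.110.0/23


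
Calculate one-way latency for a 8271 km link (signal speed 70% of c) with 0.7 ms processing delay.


Speed = 0.7 * 3e5 km/s = 210000 km/s
Propagation delay = 8271 / 210000 = 0.0394 s = 39.3857 ms
Processing delay = 0.7 ms
Total one-way latency = 40.0857 ms


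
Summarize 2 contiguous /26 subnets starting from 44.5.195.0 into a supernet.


Original prefix: /26
Number of subnets: 2 = 2^1
New prefix = 26 - 1 = 25
Supernet: 44.5.195.0/25


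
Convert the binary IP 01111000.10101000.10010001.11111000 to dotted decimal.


01111000 = 120
10101000 = 168
10010001 = 145
11111000 = 248
IP: 120.168.145.248


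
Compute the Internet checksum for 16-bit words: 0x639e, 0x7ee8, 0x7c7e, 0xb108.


Sum all words (with carry folding):
+ 0x639e = 0x639e
+ 0x7ee8 = 0xe286
+ 0x7c7e = 0x5f05
+ 0xb108 = 0x100e
One's complement: ~0x100e
Checksum = 0xeff1


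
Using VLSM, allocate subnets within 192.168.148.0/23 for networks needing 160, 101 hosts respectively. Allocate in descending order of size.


160 hosts -> /24 (254 usable): 192.168.148.0/24
101 hosts -> /25 (126 usable): 192.168.149.0/25
Allocation: 192.168.148.0/24 (160 hosts, 254 usable); 192.168.149.0/25 (101 hosts, 126 usable)


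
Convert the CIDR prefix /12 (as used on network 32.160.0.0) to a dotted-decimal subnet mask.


/12 means 12 network bits, 20 host bits
Binary: 11111111111100000000000000000000
Mask: 255.240.0.0


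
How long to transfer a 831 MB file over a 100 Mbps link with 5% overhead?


Effective throughput = 100 * (1 - 5/100) = 95 Mbps
File size in Mb = 831 * 8 = 6648 Mb
Time = 6648 / 95
Time = 69.9789 seconds


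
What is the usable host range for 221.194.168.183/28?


Network: 221.194.168.176
Broadcast: 221.194.168.191
First usable = network + 1
Last usable = broadcast - 1
Range: 221.194.168.177 to 221.194.168.190


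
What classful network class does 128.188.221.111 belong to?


First octet: 128
Binary: 10000000
10xxxxxx -> Class B (128-191)
Class B, default mask 255.255.0.0 (/16)


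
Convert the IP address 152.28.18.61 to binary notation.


152 = 10011000
28 = 00011100
18 = 00010010
61 = 00111101
Binary: 10011000.00011100.00010010.00111101


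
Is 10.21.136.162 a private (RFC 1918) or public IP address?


RFC 1918 private ranges:
  10.0.0.0/8 (10.0.0.0 - 10.255.255.255)
  172.16.0.0/12 (172.16.0.0 - 172.31.255.255)
  192.168.0.0/16 (192.168.0.0 - 192.168.255.255)
Private (in 10.0.0.0/8)


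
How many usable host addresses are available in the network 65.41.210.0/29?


Host bits = 32 - 29 = 3
Total addresses = 2^3 = 8
Usable = total - 2 (network and broadcast)
Usable hosts: 6


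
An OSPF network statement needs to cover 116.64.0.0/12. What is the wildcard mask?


Subnet mask: 255.240.0.0
Wildcard = 255.255.255.255 - subnet mask
255 - 255 = 0
255 - 240 = 15
255 - 0 = 255
255 - 0 = 255
Wildcard: 0.15.255.255


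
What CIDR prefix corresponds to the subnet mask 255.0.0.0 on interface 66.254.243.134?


Binary: 11111111.00000000.00000000.00000000
Count leading 1s
Prefix: /8


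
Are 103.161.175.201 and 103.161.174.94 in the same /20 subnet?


Mask: 255.255.240.0
103.161.175.201 AND mask = 103.161.160.0
103.161.174.94 AND mask = 103.161.160.0
Yes, same subnet (103.161.160.0)


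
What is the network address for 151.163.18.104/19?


IP:   10010111.10100011.00010010.01101000
Mask: 11111111.11111111.11100000.00000000
AND operation:
Net:  10010111.10100011.00000000.00000000
Network: 151.163.0.0/19


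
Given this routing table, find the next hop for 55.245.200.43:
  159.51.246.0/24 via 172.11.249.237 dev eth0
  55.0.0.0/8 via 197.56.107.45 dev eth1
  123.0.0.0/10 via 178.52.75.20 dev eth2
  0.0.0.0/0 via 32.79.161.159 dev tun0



Longest prefix match for 55.245.200.43:
  /24 159.51.246.0: no
  /8 55.0.0.0: MATCH
  /10 123.0.0.0: no
  /0 0.0.0.0: MATCH
Selected: next-hop 197.56.107.45 via eth1 (matched /8)


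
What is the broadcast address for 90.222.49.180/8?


Network: 90.0.0.0/8
Host bits = 24
Set all host bits to 1:
Broadcast: 90.255.255.255


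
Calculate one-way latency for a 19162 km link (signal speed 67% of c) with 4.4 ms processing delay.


Speed = 0.67 * 3e5 km/s = 201000 km/s
Propagation delay = 19162 / 201000 = 0.0953 s = 95.3333 ms
Processing delay = 4.4 ms
Total one-way latency = 99.7333 ms


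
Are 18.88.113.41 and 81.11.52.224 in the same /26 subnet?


Mask: 255.255.255.192
18.88.113.41 AND mask = 18.88.113.0
81.11.52.224 AND mask = 81.11.52.192
No, different subnets (18.88.113.0 vs 81.11.52.192)


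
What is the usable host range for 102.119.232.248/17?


Network: 102.119.128.0
Broadcast: 102.119.255.255
First usable = network + 1
Last usable = broadcast - 1
Range: 102.119.128.1 to 102.119.255.254


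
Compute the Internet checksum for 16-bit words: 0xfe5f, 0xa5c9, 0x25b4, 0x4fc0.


Sum all words (with carry folding):
+ 0xfe5f = 0xfe5f
+ 0xa5c9 = 0xa429
+ 0x25b4 = 0xc9dd
+ 0x4fc0 = 0x199e
One's complement: ~0x199e
Checksum = 0xe661


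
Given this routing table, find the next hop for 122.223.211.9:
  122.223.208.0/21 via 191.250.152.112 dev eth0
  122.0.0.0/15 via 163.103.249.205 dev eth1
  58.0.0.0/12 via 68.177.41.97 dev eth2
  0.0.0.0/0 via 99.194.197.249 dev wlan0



Longest prefix match for 122.223.211.9:
  /21 122.223.208.0: MATCH
  /15 122.0.0.0: no
  /12 58.0.0.0: no
  /0 0.0.0.0: MATCH
Selected: next-hop 191.250.152.112 via eth0 (matched /21)


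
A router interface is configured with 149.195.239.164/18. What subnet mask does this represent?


/18 means 18 network bits, 14 host bits
Binary: 11111111111111111100000000000000
Mask: 255.255.192.0


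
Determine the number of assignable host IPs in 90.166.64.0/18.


Host bits = 32 - 18 = 14
Total addresses = 2^14 = 16384
Usable = total - 2 (network and broadcast)
Usable hosts: 16382


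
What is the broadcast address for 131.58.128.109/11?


Network: 131.32.0.0/11
Host bits = 21
Set all host bits to 1:
Broadcast: 131.63.255.255


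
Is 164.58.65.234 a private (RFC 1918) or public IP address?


RFC 1918 private ranges:
  10.0.0.0/8 (10.0.0.0 - 10.255.255.255)
  172.16.0.0/12 (172.16.0.0 - 172.31.255.255)
  192.168.0.0/16 (192.168.0.0 - 192.168.255.255)
Public (not in any RFC 1918 range)


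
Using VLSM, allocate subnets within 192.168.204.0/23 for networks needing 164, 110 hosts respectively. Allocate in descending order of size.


164 hosts -> /24 (254 usable): 192.168.204.0/24
110 hosts -> /25 (126 usable): 192.168.205.0/25
Allocation: 192.168.204.0/24 (164 hosts, 254 usable); 192.168.205.0/25 (110 hosts, 126 usable)


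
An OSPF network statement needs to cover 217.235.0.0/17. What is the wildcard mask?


Subnet mask: 255.255.128.0
Wildcard = 255.255.255.255 - subnet mask
255 - 255 = 0
255 - 255 = 0
255 - 128 = 127
255 - 0 = 255
Wildcard: 0.0.127.255


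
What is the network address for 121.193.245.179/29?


IP:   01111001.11000001.11110101.10110011
Mask: 11111111.11111111.11111111.11111000
AND operation:
Net:  01111001.11000001.11110101.10110000
Network: 121.193.245.176/29


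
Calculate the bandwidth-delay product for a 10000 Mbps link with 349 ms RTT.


BDP = bandwidth * RTT
= 10000 Mbps * 349 ms
= 10000 * 1e6 * 349 / 1000 bits
= 3490000000 bits
= 436250000 bytes
= 426025.3906 KB
BDP = 3490000000 bits (436250000 bytes)


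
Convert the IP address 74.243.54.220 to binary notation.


74 = 01001010
243 = 11110011
54 = 00110110
220 = 11011100
Binary: 01001010.11110011.00110110.11011100


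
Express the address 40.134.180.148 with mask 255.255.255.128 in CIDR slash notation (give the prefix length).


Binary: 11111111.11111111.11111111.10000000
Count leading 1s
Prefix: /25


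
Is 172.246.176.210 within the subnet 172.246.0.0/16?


Subnet network: 172.246.0.0
Test IP AND mask: 172.246.0.0
Yes, 172.246.176.210 is in 172.246.0.0/16


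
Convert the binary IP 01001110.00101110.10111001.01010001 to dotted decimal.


01001110 = 78
00101110 = 46
10111001 = 185
01010001 = 81
IP: 78.46.185.81


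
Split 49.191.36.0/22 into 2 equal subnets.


New prefix = 22 + 1 = 23
Each subnet has 512 addresses
  49.191.36.0/23
  49.191.38.0/23
Subnets: 49.191.36.0/23, 49.191.38.0/23


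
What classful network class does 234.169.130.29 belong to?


First octet: 234
Binary: 11101010
1110xxxx -> Class D (224-239)
Class D (multicast), default mask N/A


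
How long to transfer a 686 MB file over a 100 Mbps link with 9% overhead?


Effective throughput = 100 * (1 - 9/100) = 91 Mbps
File size in Mb = 686 * 8 = 5488 Mb
Time = 5488 / 91
Time = 60.3077 seconds


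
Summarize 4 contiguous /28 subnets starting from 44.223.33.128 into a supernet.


Original prefix: /28
Number of subnets: 4 = 2^2
New prefix = 28 - 2 = 26
Supernet: 44.223.33.128/26


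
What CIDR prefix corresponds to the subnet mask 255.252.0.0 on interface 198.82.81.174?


Binary: 11111111.11111100.00000000.00000000
Count leading 1s
Prefix: /14


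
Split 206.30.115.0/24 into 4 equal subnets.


New prefix = 24 + 2 = 26
Each subnet has 64 addresses
  206.30.115.0/26
  206.30.115.64/26
  206.30.115.128/26
  206.30.115.192/26
Subnets: 206.30.115.0/26, 206.30.115.64/26, 206.30.115.128/26, 206.30.115.192/26


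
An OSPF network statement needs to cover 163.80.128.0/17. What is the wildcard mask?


Subnet mask: 255.255.128.0
Wildcard = 255.255.255.255 - subnet mask
255 - 255 = 0
255 - 255 = 0
255 - 128 = 127
255 - 0 = 255
Wildcard: 0.0.127.255


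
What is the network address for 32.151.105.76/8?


IP:   00100000.10010111.01101001.01001100
Mask: 11111111.00000000.00000000.00000000
AND operation:
Net:  00100000.00000000.00000000.00000000
Network: 32.0.0.0/8


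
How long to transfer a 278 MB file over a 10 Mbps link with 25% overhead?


Effective throughput = 10 * (1 - 25/100) = 7.5 Mbps
File size in Mb = 278 * 8 = 2224 Mb
Time = 2224 / 7.5
Time = 296.5333 seconds


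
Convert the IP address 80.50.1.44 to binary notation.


80 = 01010000
50 = 00110010
1 = 00000001
44 = 00101100
Binary: 01010000.00110010.00000001.00101100


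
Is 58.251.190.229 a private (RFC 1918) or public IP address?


RFC 1918 private ranges:
  10.0.0.0/8 (10.0.0.0 - 10.255.255.255)
  172.16.0.0/12 (172.16.0.0 - 172.31.255.255)
  192.168.0.0/16 (192.168.0.0 - 192.168.255.255)
Public (not in any RFC 1918 range)


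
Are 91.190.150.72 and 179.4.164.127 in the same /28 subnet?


Mask: 255.255.255.240
91.190.150.72 AND mask = 91.190.150.64
179.4.164.127 AND mask = 179.4.164.112
No, different subnets (91.190.150.64 vs 179.4.164.112)


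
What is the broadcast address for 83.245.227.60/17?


Network: 83.245.128.0/17
Host bits = 15
Set all host bits to 1:
Broadcast: 83.245.255.255


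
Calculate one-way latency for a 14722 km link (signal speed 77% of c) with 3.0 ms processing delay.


Speed = 0.77 * 3e5 km/s = 231000 km/s
Propagation delay = 14722 / 231000 = 0.0637 s = 63.7316 ms
Processing delay = 3.0 ms
Total one-way latency = 66.7316 ms


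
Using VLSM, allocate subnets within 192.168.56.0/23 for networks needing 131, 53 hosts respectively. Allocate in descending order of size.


131 hosts -> /24 (254 usable): 192.168.56.0/24
53 hosts -> /26 (62 usable): 192.168.57.0/26
Allocation: 192.168.56.0/24 (131 hosts, 254 usable); 192.168.57.0/26 (53 hosts, 62 usable)


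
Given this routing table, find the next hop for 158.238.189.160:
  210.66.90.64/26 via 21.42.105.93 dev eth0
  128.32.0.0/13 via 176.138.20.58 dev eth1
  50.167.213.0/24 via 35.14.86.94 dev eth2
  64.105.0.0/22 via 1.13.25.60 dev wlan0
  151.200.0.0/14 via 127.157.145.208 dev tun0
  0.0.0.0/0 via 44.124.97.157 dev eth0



Longest prefix match for 158.238.189.160:
  /26 210.66.90.64: no
  /13 128.32.0.0: no
  /24 50.167.213.0: no
  /22 64.105.0.0: no
  /14 151.200.0.0: no
  /0 0.0.0.0: MATCH
Selected: next-hop 44.124.97.157 via eth0 (matched /0)


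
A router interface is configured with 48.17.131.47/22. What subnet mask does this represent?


/22 means 22 network bits, 10 host bits
Binary: 11111111111111111111110000000000
Mask: 255.255.252.0


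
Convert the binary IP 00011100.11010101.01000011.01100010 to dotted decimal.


00011100 = 28
11010101 = 213
01000011 = 67
01100010 = 98
IP: 28.213.67.98


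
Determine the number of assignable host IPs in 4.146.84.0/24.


Host bits = 32 - 24 = 8
Total addresses = 2^8 = 256
Usable = total - 2 (network and broadcast)
Usable hosts: 254


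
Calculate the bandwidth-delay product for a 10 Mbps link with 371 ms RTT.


BDP = bandwidth * RTT
= 10 Mbps * 371 ms
= 10 * 1e6 * 371 / 1000 bits
= 3710000 bits
= 463750 bytes
= 452.8809 KB
BDP = 3710000 bits (463750 bytes)


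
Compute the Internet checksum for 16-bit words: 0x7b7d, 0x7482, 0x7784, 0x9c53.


Sum all words (with carry folding):
+ 0x7b7d = 0x7b7d
+ 0x7482 = 0xefff
+ 0x7784 = 0x6784
+ 0x9c53 = 0x03d8
One's complement: ~0x03d8
Checksum = 0xfc27


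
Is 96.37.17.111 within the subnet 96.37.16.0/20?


Subnet network: 96.37.16.0
Test IP AND mask: 96.37.16.0
Yes, 96.37.17.111 is in 96.37.16.0/20


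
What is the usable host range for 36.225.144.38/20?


Network: 36.225.144.0
Broadcast: 36.225.159.255
First usable = network + 1
Last usable = broadcast - 1
Range: 36.225.144.1 to 36.225.159.254


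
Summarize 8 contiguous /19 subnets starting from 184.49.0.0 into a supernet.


Original prefix: /19
Number of subnets: 8 = 2^3
New prefix = 19 - 3 = 16
Supernet: 184.49.0.0/16


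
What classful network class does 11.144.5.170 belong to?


First octet: 11
Binary: 00001011
0xxxxxxx -> Class A (1-126)
Class A, default mask 255.0.0.0 (/8)


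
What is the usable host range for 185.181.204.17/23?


Network: 185.181.204.0
Broadcast: 185.181.205.255
First usable = network + 1
Last usable = broadcast - 1
Range: 185.181.204.1 to 185.181.205.254


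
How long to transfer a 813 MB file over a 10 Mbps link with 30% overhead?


Effective throughput = 10 * (1 - 30/100) = 7 Mbps
File size in Mb = 813 * 8 = 6504 Mb
Time = 6504 / 7
Time = 929.1429 seconds


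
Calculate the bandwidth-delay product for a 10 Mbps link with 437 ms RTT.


BDP = bandwidth * RTT
= 10 Mbps * 437 ms
= 10 * 1e6 * 437 / 1000 bits
= 4370000 bits
= 546250 bytes
= 533.4473 KB
BDP = 4370000 bits (546250 bytes)


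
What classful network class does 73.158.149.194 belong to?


First octet: 73
Binary: 01001001
0xxxxxxx -> Class A (1-126)
Class A, default mask 255.0.0.0 (/8)


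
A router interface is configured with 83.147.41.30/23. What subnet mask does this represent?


/23 means 23 network bits, 9 host bits
Binary: 11111111111111111111111000000000
Mask: 255.255.254.0


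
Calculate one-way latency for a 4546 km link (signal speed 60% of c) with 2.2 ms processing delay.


Speed = 0.6 * 3e5 km/s = 180000 km/s
Propagation delay = 4546 / 180000 = 0.0253 s = 25.2556 ms
Processing delay = 2.2 ms
Total one-way latency = 27.4556 ms


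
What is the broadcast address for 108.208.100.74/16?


Network: 108.208.0.0/16
Host bits = 16
Set all host bits to 1:
Broadcast: 108.208.255.255


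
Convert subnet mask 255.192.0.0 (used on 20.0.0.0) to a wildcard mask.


Subnet mask: 255.192.0.0
Wildcard = 255.255.255.255 - subnet mask
255 - 255 = 0
255 - 192 = 63
255 - 0 = 255
255 - 0 = 255
Wildcard: 0.63.255.255


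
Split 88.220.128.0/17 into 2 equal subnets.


New prefix = 17 + 1 = 18
Each subnet has 16384 addresses
  88.220.128.0/18
  88.220.192.0/18
Subnets: 88.220.128.0/18, 88.220.192.0/18


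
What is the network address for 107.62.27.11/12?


IP:   01101011.00111110.00011011.00001011
Mask: 11111111.11110000.00000000.00000000
AND operation:
Net:  01101011.00110000.00000000.00000000
Network: 107.48.0.0/12


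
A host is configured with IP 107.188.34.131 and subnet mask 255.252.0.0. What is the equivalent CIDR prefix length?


Binary: 11111111.11111100.00000000.00000000
Count leading 1s
Prefix: /14


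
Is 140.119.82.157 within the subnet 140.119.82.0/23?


Subnet network: 140.119.82.0
Test IP AND mask: 140.119.82.0
Yes, 140.119.82.157 is in 140.119.82.0/23


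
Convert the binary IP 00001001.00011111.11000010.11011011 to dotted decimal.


00001001 = 9
00011111 = 31
11000010 = 194
11011011 = 219
IP: 9.31.194.219


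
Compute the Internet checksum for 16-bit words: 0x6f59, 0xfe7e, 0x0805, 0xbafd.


Sum all words (with carry folding):
+ 0x6f59 = 0x6f59
+ 0xfe7e = 0x6dd8
+ 0x0805 = 0x75dd
+ 0xbafd = 0x30db
One's complement: ~0x30db
Checksum = 0xcf24


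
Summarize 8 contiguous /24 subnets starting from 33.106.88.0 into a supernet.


Original prefix: /24
Number of subnets: 8 = 2^3
New prefix = 24 - 3 = 21
Supernet: 33.106.88.0/21


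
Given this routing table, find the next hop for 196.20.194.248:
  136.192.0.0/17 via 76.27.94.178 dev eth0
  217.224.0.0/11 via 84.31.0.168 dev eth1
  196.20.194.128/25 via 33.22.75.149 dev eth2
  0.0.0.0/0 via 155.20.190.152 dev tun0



Longest prefix match for 196.20.194.248:
  /17 136.192.0.0: no
  /11 217.224.0.0: no
  /25 196.20.194.128: MATCH
  /0 0.0.0.0: MATCH
Selected: next-hop 33.22.75.149 via eth2 (matched /25)


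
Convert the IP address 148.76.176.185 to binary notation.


148 = 10010100
76 = 01001100
176 = 10110000
185 = 10111001
Binary: 10010100.01001100.10110000.10111001


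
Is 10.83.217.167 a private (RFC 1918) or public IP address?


RFC 1918 private ranges:
  10.0.0.0/8 (10.0.0.0 - 10.255.255.255)
  172.16.0.0/12 (172.16.0.0 - 172.31.255.255)
  192.168.0.0/16 (192.168.0.0 - 192.168.255.255)
Private (in 10.0.0.0/8)


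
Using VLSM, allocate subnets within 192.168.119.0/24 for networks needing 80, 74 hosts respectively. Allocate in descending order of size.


80 hosts -> /25 (126 usable): 192.168.119.0/25
74 hosts -> /25 (126 usable): 192.168.119.128/25
Allocation: 192.168.119.0/25 (80 hosts, 126 usable); 192.168.119.128/25 (74 hosts, 126 usable)


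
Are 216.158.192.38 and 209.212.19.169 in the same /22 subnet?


Mask: 255.255.252.0
216.158.192.38 AND mask = 216.158.192.0
209.212.19.169 AND mask = 209.212.16.0
No, different subnets (216.158.192.0 vs 209.212.16.0)


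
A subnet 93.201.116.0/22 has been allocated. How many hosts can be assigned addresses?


Host bits = 32 - 22 = 10
Total addresses = 2^10 = 1024
Usable = total - 2 (network and broadcast)
Usable hosts: 1022


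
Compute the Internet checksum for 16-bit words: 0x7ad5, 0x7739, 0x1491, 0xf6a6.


Sum all words (with carry folding):
+ 0x7ad5 = 0x7ad5
+ 0x7739 = 0xf20e
+ 0x1491 = 0x06a0
+ 0xf6a6 = 0xfd46
One's complement: ~0xfd46
Checksum = 0x02b9


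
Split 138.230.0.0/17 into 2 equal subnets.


New prefix = 17 + 1 = 18
Each subnet has 16384 addresses
  138.230.0.0/18
  138.230.64.0/18
Subnets: 138.230.0.0/18, 138.230.64.0/18


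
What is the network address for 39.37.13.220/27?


IP:   00100111.00100101.00001101.11011100
Mask: 11111111.11111111.11111111.11100000
AND operation:
Net:  00100111.00100101.00001101.11000000
Network: 39.37.13.192/27
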